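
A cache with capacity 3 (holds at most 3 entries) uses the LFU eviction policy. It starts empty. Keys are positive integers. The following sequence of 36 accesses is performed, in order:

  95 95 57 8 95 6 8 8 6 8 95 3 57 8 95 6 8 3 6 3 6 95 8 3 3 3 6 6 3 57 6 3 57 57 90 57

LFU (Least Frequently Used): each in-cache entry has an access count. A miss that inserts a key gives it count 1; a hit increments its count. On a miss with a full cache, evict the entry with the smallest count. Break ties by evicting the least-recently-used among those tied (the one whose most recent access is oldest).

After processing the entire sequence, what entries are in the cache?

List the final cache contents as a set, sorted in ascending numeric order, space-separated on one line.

Answer: 8 57 95

Derivation:
LFU simulation (capacity=3):
  1. access 95: MISS. Cache: [95(c=1)]
  2. access 95: HIT, count now 2. Cache: [95(c=2)]
  3. access 57: MISS. Cache: [57(c=1) 95(c=2)]
  4. access 8: MISS. Cache: [57(c=1) 8(c=1) 95(c=2)]
  5. access 95: HIT, count now 3. Cache: [57(c=1) 8(c=1) 95(c=3)]
  6. access 6: MISS, evict 57(c=1). Cache: [8(c=1) 6(c=1) 95(c=3)]
  7. access 8: HIT, count now 2. Cache: [6(c=1) 8(c=2) 95(c=3)]
  8. access 8: HIT, count now 3. Cache: [6(c=1) 95(c=3) 8(c=3)]
  9. access 6: HIT, count now 2. Cache: [6(c=2) 95(c=3) 8(c=3)]
  10. access 8: HIT, count now 4. Cache: [6(c=2) 95(c=3) 8(c=4)]
  11. access 95: HIT, count now 4. Cache: [6(c=2) 8(c=4) 95(c=4)]
  12. access 3: MISS, evict 6(c=2). Cache: [3(c=1) 8(c=4) 95(c=4)]
  13. access 57: MISS, evict 3(c=1). Cache: [57(c=1) 8(c=4) 95(c=4)]
  14. access 8: HIT, count now 5. Cache: [57(c=1) 95(c=4) 8(c=5)]
  15. access 95: HIT, count now 5. Cache: [57(c=1) 8(c=5) 95(c=5)]
  16. access 6: MISS, evict 57(c=1). Cache: [6(c=1) 8(c=5) 95(c=5)]
  17. access 8: HIT, count now 6. Cache: [6(c=1) 95(c=5) 8(c=6)]
  18. access 3: MISS, evict 6(c=1). Cache: [3(c=1) 95(c=5) 8(c=6)]
  19. access 6: MISS, evict 3(c=1). Cache: [6(c=1) 95(c=5) 8(c=6)]
  20. access 3: MISS, evict 6(c=1). Cache: [3(c=1) 95(c=5) 8(c=6)]
  21. access 6: MISS, evict 3(c=1). Cache: [6(c=1) 95(c=5) 8(c=6)]
  22. access 95: HIT, count now 6. Cache: [6(c=1) 8(c=6) 95(c=6)]
  23. access 8: HIT, count now 7. Cache: [6(c=1) 95(c=6) 8(c=7)]
  24. access 3: MISS, evict 6(c=1). Cache: [3(c=1) 95(c=6) 8(c=7)]
  25. access 3: HIT, count now 2. Cache: [3(c=2) 95(c=6) 8(c=7)]
  26. access 3: HIT, count now 3. Cache: [3(c=3) 95(c=6) 8(c=7)]
  27. access 6: MISS, evict 3(c=3). Cache: [6(c=1) 95(c=6) 8(c=7)]
  28. access 6: HIT, count now 2. Cache: [6(c=2) 95(c=6) 8(c=7)]
  29. access 3: MISS, evict 6(c=2). Cache: [3(c=1) 95(c=6) 8(c=7)]
  30. access 57: MISS, evict 3(c=1). Cache: [57(c=1) 95(c=6) 8(c=7)]
  31. access 6: MISS, evict 57(c=1). Cache: [6(c=1) 95(c=6) 8(c=7)]
  32. access 3: MISS, evict 6(c=1). Cache: [3(c=1) 95(c=6) 8(c=7)]
  33. access 57: MISS, evict 3(c=1). Cache: [57(c=1) 95(c=6) 8(c=7)]
  34. access 57: HIT, count now 2. Cache: [57(c=2) 95(c=6) 8(c=7)]
  35. access 90: MISS, evict 57(c=2). Cache: [90(c=1) 95(c=6) 8(c=7)]
  36. access 57: MISS, evict 90(c=1). Cache: [57(c=1) 95(c=6) 8(c=7)]
Total: 16 hits, 20 misses, 17 evictions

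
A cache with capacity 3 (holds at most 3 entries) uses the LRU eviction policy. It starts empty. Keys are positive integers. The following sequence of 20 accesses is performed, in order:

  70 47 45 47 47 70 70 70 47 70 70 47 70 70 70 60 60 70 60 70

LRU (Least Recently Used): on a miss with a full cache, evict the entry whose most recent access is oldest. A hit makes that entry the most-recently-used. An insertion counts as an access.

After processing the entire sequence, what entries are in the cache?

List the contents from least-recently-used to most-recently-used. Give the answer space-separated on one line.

Answer: 47 60 70

Derivation:
LRU simulation (capacity=3):
  1. access 70: MISS. Cache (LRU->MRU): [70]
  2. access 47: MISS. Cache (LRU->MRU): [70 47]
  3. access 45: MISS. Cache (LRU->MRU): [70 47 45]
  4. access 47: HIT. Cache (LRU->MRU): [70 45 47]
  5. access 47: HIT. Cache (LRU->MRU): [70 45 47]
  6. access 70: HIT. Cache (LRU->MRU): [45 47 70]
  7. access 70: HIT. Cache (LRU->MRU): [45 47 70]
  8. access 70: HIT. Cache (LRU->MRU): [45 47 70]
  9. access 47: HIT. Cache (LRU->MRU): [45 70 47]
  10. access 70: HIT. Cache (LRU->MRU): [45 47 70]
  11. access 70: HIT. Cache (LRU->MRU): [45 47 70]
  12. access 47: HIT. Cache (LRU->MRU): [45 70 47]
  13. access 70: HIT. Cache (LRU->MRU): [45 47 70]
  14. access 70: HIT. Cache (LRU->MRU): [45 47 70]
  15. access 70: HIT. Cache (LRU->MRU): [45 47 70]
  16. access 60: MISS, evict 45. Cache (LRU->MRU): [47 70 60]
  17. access 60: HIT. Cache (LRU->MRU): [47 70 60]
  18. access 70: HIT. Cache (LRU->MRU): [47 60 70]
  19. access 60: HIT. Cache (LRU->MRU): [47 70 60]
  20. access 70: HIT. Cache (LRU->MRU): [47 60 70]
Total: 16 hits, 4 misses, 1 evictions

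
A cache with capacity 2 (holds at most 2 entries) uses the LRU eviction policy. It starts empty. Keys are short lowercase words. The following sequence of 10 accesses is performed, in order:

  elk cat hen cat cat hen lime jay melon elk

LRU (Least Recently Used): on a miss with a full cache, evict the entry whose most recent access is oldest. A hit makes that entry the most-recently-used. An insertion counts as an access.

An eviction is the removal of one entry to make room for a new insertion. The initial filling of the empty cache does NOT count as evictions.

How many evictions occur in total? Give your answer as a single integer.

LRU simulation (capacity=2):
  1. access elk: MISS. Cache (LRU->MRU): [elk]
  2. access cat: MISS. Cache (LRU->MRU): [elk cat]
  3. access hen: MISS, evict elk. Cache (LRU->MRU): [cat hen]
  4. access cat: HIT. Cache (LRU->MRU): [hen cat]
  5. access cat: HIT. Cache (LRU->MRU): [hen cat]
  6. access hen: HIT. Cache (LRU->MRU): [cat hen]
  7. access lime: MISS, evict cat. Cache (LRU->MRU): [hen lime]
  8. access jay: MISS, evict hen. Cache (LRU->MRU): [lime jay]
  9. access melon: MISS, evict lime. Cache (LRU->MRU): [jay melon]
  10. access elk: MISS, evict jay. Cache (LRU->MRU): [melon elk]
Total: 3 hits, 7 misses, 5 evictions

Answer: 5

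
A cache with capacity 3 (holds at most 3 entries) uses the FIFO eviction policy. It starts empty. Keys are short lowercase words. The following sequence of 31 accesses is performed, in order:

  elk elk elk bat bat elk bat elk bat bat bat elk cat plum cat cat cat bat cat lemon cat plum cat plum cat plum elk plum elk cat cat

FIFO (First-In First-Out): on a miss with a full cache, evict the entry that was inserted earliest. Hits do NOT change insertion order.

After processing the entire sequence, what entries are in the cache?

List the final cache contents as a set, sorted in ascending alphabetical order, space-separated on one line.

Answer: cat elk lemon

Derivation:
FIFO simulation (capacity=3):
  1. access elk: MISS. Cache (old->new): [elk]
  2. access elk: HIT. Cache (old->new): [elk]
  3. access elk: HIT. Cache (old->new): [elk]
  4. access bat: MISS. Cache (old->new): [elk bat]
  5. access bat: HIT. Cache (old->new): [elk bat]
  6. access elk: HIT. Cache (old->new): [elk bat]
  7. access bat: HIT. Cache (old->new): [elk bat]
  8. access elk: HIT. Cache (old->new): [elk bat]
  9. access bat: HIT. Cache (old->new): [elk bat]
  10. access bat: HIT. Cache (old->new): [elk bat]
  11. access bat: HIT. Cache (old->new): [elk bat]
  12. access elk: HIT. Cache (old->new): [elk bat]
  13. access cat: MISS. Cache (old->new): [elk bat cat]
  14. access plum: MISS, evict elk. Cache (old->new): [bat cat plum]
  15. access cat: HIT. Cache (old->new): [bat cat plum]
  16. access cat: HIT. Cache (old->new): [bat cat plum]
  17. access cat: HIT. Cache (old->new): [bat cat plum]
  18. access bat: HIT. Cache (old->new): [bat cat plum]
  19. access cat: HIT. Cache (old->new): [bat cat plum]
  20. access lemon: MISS, evict bat. Cache (old->new): [cat plum lemon]
  21. access cat: HIT. Cache (old->new): [cat plum lemon]
  22. access plum: HIT. Cache (old->new): [cat plum lemon]
  23. access cat: HIT. Cache (old->new): [cat plum lemon]
  24. access plum: HIT. Cache (old->new): [cat plum lemon]
  25. access cat: HIT. Cache (old->new): [cat plum lemon]
  26. access plum: HIT. Cache (old->new): [cat plum lemon]
  27. access elk: MISS, evict cat. Cache (old->new): [plum lemon elk]
  28. access plum: HIT. Cache (old->new): [plum lemon elk]
  29. access elk: HIT. Cache (old->new): [plum lemon elk]
  30. access cat: MISS, evict plum. Cache (old->new): [lemon elk cat]
  31. access cat: HIT. Cache (old->new): [lemon elk cat]
Total: 24 hits, 7 misses, 4 evictions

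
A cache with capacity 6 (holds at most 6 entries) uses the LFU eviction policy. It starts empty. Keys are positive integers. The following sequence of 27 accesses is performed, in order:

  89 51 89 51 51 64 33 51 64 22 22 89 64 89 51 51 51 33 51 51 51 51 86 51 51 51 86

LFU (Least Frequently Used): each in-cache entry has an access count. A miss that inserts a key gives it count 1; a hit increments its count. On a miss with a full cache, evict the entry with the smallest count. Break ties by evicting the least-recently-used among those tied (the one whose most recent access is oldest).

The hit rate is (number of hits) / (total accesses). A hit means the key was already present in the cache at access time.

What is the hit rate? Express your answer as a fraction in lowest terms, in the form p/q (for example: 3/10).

Answer: 7/9

Derivation:
LFU simulation (capacity=6):
  1. access 89: MISS. Cache: [89(c=1)]
  2. access 51: MISS. Cache: [89(c=1) 51(c=1)]
  3. access 89: HIT, count now 2. Cache: [51(c=1) 89(c=2)]
  4. access 51: HIT, count now 2. Cache: [89(c=2) 51(c=2)]
  5. access 51: HIT, count now 3. Cache: [89(c=2) 51(c=3)]
  6. access 64: MISS. Cache: [64(c=1) 89(c=2) 51(c=3)]
  7. access 33: MISS. Cache: [64(c=1) 33(c=1) 89(c=2) 51(c=3)]
  8. access 51: HIT, count now 4. Cache: [64(c=1) 33(c=1) 89(c=2) 51(c=4)]
  9. access 64: HIT, count now 2. Cache: [33(c=1) 89(c=2) 64(c=2) 51(c=4)]
  10. access 22: MISS. Cache: [33(c=1) 22(c=1) 89(c=2) 64(c=2) 51(c=4)]
  11. access 22: HIT, count now 2. Cache: [33(c=1) 89(c=2) 64(c=2) 22(c=2) 51(c=4)]
  12. access 89: HIT, count now 3. Cache: [33(c=1) 64(c=2) 22(c=2) 89(c=3) 51(c=4)]
  13. access 64: HIT, count now 3. Cache: [33(c=1) 22(c=2) 89(c=3) 64(c=3) 51(c=4)]
  14. access 89: HIT, count now 4. Cache: [33(c=1) 22(c=2) 64(c=3) 51(c=4) 89(c=4)]
  15. access 51: HIT, count now 5. Cache: [33(c=1) 22(c=2) 64(c=3) 89(c=4) 51(c=5)]
  16. access 51: HIT, count now 6. Cache: [33(c=1) 22(c=2) 64(c=3) 89(c=4) 51(c=6)]
  17. access 51: HIT, count now 7. Cache: [33(c=1) 22(c=2) 64(c=3) 89(c=4) 51(c=7)]
  18. access 33: HIT, count now 2. Cache: [22(c=2) 33(c=2) 64(c=3) 89(c=4) 51(c=7)]
  19. access 51: HIT, count now 8. Cache: [22(c=2) 33(c=2) 64(c=3) 89(c=4) 51(c=8)]
  20. access 51: HIT, count now 9. Cache: [22(c=2) 33(c=2) 64(c=3) 89(c=4) 51(c=9)]
  21. access 51: HIT, count now 10. Cache: [22(c=2) 33(c=2) 64(c=3) 89(c=4) 51(c=10)]
  22. access 51: HIT, count now 11. Cache: [22(c=2) 33(c=2) 64(c=3) 89(c=4) 51(c=11)]
  23. access 86: MISS. Cache: [86(c=1) 22(c=2) 33(c=2) 64(c=3) 89(c=4) 51(c=11)]
  24. access 51: HIT, count now 12. Cache: [86(c=1) 22(c=2) 33(c=2) 64(c=3) 89(c=4) 51(c=12)]
  25. access 51: HIT, count now 13. Cache: [86(c=1) 22(c=2) 33(c=2) 64(c=3) 89(c=4) 51(c=13)]
  26. access 51: HIT, count now 14. Cache: [86(c=1) 22(c=2) 33(c=2) 64(c=3) 89(c=4) 51(c=14)]
  27. access 86: HIT, count now 2. Cache: [22(c=2) 33(c=2) 86(c=2) 64(c=3) 89(c=4) 51(c=14)]
Total: 21 hits, 6 misses, 0 evictions

Hit rate = 21/27 = 7/9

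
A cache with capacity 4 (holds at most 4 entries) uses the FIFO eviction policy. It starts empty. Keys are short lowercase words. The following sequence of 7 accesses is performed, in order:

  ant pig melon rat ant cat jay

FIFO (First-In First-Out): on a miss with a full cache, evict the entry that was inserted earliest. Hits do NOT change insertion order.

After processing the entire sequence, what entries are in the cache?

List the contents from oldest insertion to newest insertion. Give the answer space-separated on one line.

Answer: melon rat cat jay

Derivation:
FIFO simulation (capacity=4):
  1. access ant: MISS. Cache (old->new): [ant]
  2. access pig: MISS. Cache (old->new): [ant pig]
  3. access melon: MISS. Cache (old->new): [ant pig melon]
  4. access rat: MISS. Cache (old->new): [ant pig melon rat]
  5. access ant: HIT. Cache (old->new): [ant pig melon rat]
  6. access cat: MISS, evict ant. Cache (old->new): [pig melon rat cat]
  7. access jay: MISS, evict pig. Cache (old->new): [melon rat cat jay]
Total: 1 hits, 6 misses, 2 evictions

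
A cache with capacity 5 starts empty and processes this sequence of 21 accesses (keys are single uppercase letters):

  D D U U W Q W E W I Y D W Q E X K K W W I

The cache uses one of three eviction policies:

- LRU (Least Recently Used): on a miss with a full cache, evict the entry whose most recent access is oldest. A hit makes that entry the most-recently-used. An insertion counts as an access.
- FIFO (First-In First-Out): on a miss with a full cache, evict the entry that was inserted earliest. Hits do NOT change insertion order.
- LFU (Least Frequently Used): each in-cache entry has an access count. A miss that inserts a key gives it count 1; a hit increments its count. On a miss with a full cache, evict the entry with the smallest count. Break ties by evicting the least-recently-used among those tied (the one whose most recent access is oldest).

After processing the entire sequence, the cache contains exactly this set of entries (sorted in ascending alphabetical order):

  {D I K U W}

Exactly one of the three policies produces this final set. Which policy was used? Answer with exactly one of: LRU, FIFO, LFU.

Simulating under each policy and comparing final sets:
  LRU: final set = {E I K W X} -> differs
  FIFO: final set = {E I K Q X} -> differs
  LFU: final set = {D I K U W} -> MATCHES target
Only LFU produces the target set.

Answer: LFU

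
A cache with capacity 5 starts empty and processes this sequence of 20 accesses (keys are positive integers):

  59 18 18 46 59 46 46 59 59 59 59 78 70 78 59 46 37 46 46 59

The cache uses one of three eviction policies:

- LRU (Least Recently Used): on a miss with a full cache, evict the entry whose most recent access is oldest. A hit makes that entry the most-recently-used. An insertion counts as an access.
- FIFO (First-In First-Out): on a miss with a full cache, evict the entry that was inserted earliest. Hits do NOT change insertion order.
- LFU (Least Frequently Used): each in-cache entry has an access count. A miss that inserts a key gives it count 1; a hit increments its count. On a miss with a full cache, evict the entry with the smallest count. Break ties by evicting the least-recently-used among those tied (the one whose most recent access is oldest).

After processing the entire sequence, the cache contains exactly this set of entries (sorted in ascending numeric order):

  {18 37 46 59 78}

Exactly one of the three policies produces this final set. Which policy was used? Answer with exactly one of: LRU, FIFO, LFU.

Answer: LFU

Derivation:
Simulating under each policy and comparing final sets:
  LRU: final set = {37 46 59 70 78} -> differs
  FIFO: final set = {37 46 59 70 78} -> differs
  LFU: final set = {18 37 46 59 78} -> MATCHES target
Only LFU produces the target set.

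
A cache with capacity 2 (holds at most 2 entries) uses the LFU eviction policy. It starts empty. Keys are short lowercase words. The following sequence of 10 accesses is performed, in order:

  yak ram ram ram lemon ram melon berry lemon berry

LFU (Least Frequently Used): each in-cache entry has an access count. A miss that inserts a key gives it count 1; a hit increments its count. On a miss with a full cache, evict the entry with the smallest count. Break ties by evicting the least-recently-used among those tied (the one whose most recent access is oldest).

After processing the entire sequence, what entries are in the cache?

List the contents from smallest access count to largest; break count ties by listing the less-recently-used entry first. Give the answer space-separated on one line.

Answer: berry ram

Derivation:
LFU simulation (capacity=2):
  1. access yak: MISS. Cache: [yak(c=1)]
  2. access ram: MISS. Cache: [yak(c=1) ram(c=1)]
  3. access ram: HIT, count now 2. Cache: [yak(c=1) ram(c=2)]
  4. access ram: HIT, count now 3. Cache: [yak(c=1) ram(c=3)]
  5. access lemon: MISS, evict yak(c=1). Cache: [lemon(c=1) ram(c=3)]
  6. access ram: HIT, count now 4. Cache: [lemon(c=1) ram(c=4)]
  7. access melon: MISS, evict lemon(c=1). Cache: [melon(c=1) ram(c=4)]
  8. access berry: MISS, evict melon(c=1). Cache: [berry(c=1) ram(c=4)]
  9. access lemon: MISS, evict berry(c=1). Cache: [lemon(c=1) ram(c=4)]
  10. access berry: MISS, evict lemon(c=1). Cache: [berry(c=1) ram(c=4)]
Total: 3 hits, 7 misses, 5 evictions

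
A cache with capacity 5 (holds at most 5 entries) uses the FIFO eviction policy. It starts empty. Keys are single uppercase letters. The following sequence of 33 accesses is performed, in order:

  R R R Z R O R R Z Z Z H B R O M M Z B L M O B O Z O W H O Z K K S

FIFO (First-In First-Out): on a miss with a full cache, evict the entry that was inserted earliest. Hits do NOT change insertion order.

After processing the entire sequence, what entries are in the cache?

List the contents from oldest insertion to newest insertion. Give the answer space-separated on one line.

Answer: O W H K S

Derivation:
FIFO simulation (capacity=5):
  1. access R: MISS. Cache (old->new): [R]
  2. access R: HIT. Cache (old->new): [R]
  3. access R: HIT. Cache (old->new): [R]
  4. access Z: MISS. Cache (old->new): [R Z]
  5. access R: HIT. Cache (old->new): [R Z]
  6. access O: MISS. Cache (old->new): [R Z O]
  7. access R: HIT. Cache (old->new): [R Z O]
  8. access R: HIT. Cache (old->new): [R Z O]
  9. access Z: HIT. Cache (old->new): [R Z O]
  10. access Z: HIT. Cache (old->new): [R Z O]
  11. access Z: HIT. Cache (old->new): [R Z O]
  12. access H: MISS. Cache (old->new): [R Z O H]
  13. access B: MISS. Cache (old->new): [R Z O H B]
  14. access R: HIT. Cache (old->new): [R Z O H B]
  15. access O: HIT. Cache (old->new): [R Z O H B]
  16. access M: MISS, evict R. Cache (old->new): [Z O H B M]
  17. access M: HIT. Cache (old->new): [Z O H B M]
  18. access Z: HIT. Cache (old->new): [Z O H B M]
  19. access B: HIT. Cache (old->new): [Z O H B M]
  20. access L: MISS, evict Z. Cache (old->new): [O H B M L]
  21. access M: HIT. Cache (old->new): [O H B M L]
  22. access O: HIT. Cache (old->new): [O H B M L]
  23. access B: HIT. Cache (old->new): [O H B M L]
  24. access O: HIT. Cache (old->new): [O H B M L]
  25. access Z: MISS, evict O. Cache (old->new): [H B M L Z]
  26. access O: MISS, evict H. Cache (old->new): [B M L Z O]
  27. access W: MISS, evict B. Cache (old->new): [M L Z O W]
  28. access H: MISS, evict M. Cache (old->new): [L Z O W H]
  29. access O: HIT. Cache (old->new): [L Z O W H]
  30. access Z: HIT. Cache (old->new): [L Z O W H]
  31. access K: MISS, evict L. Cache (old->new): [Z O W H K]
  32. access K: HIT. Cache (old->new): [Z O W H K]
  33. access S: MISS, evict Z. Cache (old->new): [O W H K S]
Total: 20 hits, 13 misses, 8 evictions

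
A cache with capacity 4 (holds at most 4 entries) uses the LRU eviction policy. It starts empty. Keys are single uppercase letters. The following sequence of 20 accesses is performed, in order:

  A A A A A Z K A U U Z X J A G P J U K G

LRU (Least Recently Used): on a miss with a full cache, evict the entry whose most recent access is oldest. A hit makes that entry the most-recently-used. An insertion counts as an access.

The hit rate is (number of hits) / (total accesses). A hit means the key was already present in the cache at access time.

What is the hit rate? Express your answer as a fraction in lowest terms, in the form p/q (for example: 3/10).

LRU simulation (capacity=4):
  1. access A: MISS. Cache (LRU->MRU): [A]
  2. access A: HIT. Cache (LRU->MRU): [A]
  3. access A: HIT. Cache (LRU->MRU): [A]
  4. access A: HIT. Cache (LRU->MRU): [A]
  5. access A: HIT. Cache (LRU->MRU): [A]
  6. access Z: MISS. Cache (LRU->MRU): [A Z]
  7. access K: MISS. Cache (LRU->MRU): [A Z K]
  8. access A: HIT. Cache (LRU->MRU): [Z K A]
  9. access U: MISS. Cache (LRU->MRU): [Z K A U]
  10. access U: HIT. Cache (LRU->MRU): [Z K A U]
  11. access Z: HIT. Cache (LRU->MRU): [K A U Z]
  12. access X: MISS, evict K. Cache (LRU->MRU): [A U Z X]
  13. access J: MISS, evict A. Cache (LRU->MRU): [U Z X J]
  14. access A: MISS, evict U. Cache (LRU->MRU): [Z X J A]
  15. access G: MISS, evict Z. Cache (LRU->MRU): [X J A G]
  16. access P: MISS, evict X. Cache (LRU->MRU): [J A G P]
  17. access J: HIT. Cache (LRU->MRU): [A G P J]
  18. access U: MISS, evict A. Cache (LRU->MRU): [G P J U]
  19. access K: MISS, evict G. Cache (LRU->MRU): [P J U K]
  20. access G: MISS, evict P. Cache (LRU->MRU): [J U K G]
Total: 8 hits, 12 misses, 8 evictions

Hit rate = 8/20 = 2/5

Answer: 2/5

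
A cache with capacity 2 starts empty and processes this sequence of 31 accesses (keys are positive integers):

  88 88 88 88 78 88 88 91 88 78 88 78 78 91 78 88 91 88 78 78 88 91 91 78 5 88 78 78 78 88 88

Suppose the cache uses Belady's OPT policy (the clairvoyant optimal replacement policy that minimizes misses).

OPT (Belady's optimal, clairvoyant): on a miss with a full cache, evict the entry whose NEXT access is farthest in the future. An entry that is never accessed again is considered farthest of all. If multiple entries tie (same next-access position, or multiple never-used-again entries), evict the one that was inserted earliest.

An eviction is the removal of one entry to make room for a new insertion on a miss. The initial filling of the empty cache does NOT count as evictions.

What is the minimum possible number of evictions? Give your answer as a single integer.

OPT (Belady) simulation (capacity=2):
  1. access 88: MISS. Cache: [88]
  2. access 88: HIT. Next use of 88: step 3. Cache: [88]
  3. access 88: HIT. Next use of 88: step 4. Cache: [88]
  4. access 88: HIT. Next use of 88: step 6. Cache: [88]
  5. access 78: MISS. Cache: [88 78]
  6. access 88: HIT. Next use of 88: step 7. Cache: [88 78]
  7. access 88: HIT. Next use of 88: step 9. Cache: [88 78]
  8. access 91: MISS, evict 78 (next use: step 10). Cache: [88 91]
  9. access 88: HIT. Next use of 88: step 11. Cache: [88 91]
  10. access 78: MISS, evict 91 (next use: step 14). Cache: [88 78]
  11. access 88: HIT. Next use of 88: step 16. Cache: [88 78]
  12. access 78: HIT. Next use of 78: step 13. Cache: [88 78]
  13. access 78: HIT. Next use of 78: step 15. Cache: [88 78]
  14. access 91: MISS, evict 88 (next use: step 16). Cache: [78 91]
  15. access 78: HIT. Next use of 78: step 19. Cache: [78 91]
  16. access 88: MISS, evict 78 (next use: step 19). Cache: [91 88]
  17. access 91: HIT. Next use of 91: step 22. Cache: [91 88]
  18. access 88: HIT. Next use of 88: step 21. Cache: [91 88]
  19. access 78: MISS, evict 91 (next use: step 22). Cache: [88 78]
  20. access 78: HIT. Next use of 78: step 24. Cache: [88 78]
  21. access 88: HIT. Next use of 88: step 26. Cache: [88 78]
  22. access 91: MISS, evict 88 (next use: step 26). Cache: [78 91]
  23. access 91: HIT. Next use of 91: never. Cache: [78 91]
  24. access 78: HIT. Next use of 78: step 27. Cache: [78 91]
  25. access 5: MISS, evict 91 (next use: never). Cache: [78 5]
  26. access 88: MISS, evict 5 (next use: never). Cache: [78 88]
  27. access 78: HIT. Next use of 78: step 28. Cache: [78 88]
  28. access 78: HIT. Next use of 78: step 29. Cache: [78 88]
  29. access 78: HIT. Next use of 78: never. Cache: [78 88]
  30. access 88: HIT. Next use of 88: step 31. Cache: [78 88]
  31. access 88: HIT. Next use of 88: never. Cache: [78 88]
Total: 21 hits, 10 misses, 8 evictions

Answer: 8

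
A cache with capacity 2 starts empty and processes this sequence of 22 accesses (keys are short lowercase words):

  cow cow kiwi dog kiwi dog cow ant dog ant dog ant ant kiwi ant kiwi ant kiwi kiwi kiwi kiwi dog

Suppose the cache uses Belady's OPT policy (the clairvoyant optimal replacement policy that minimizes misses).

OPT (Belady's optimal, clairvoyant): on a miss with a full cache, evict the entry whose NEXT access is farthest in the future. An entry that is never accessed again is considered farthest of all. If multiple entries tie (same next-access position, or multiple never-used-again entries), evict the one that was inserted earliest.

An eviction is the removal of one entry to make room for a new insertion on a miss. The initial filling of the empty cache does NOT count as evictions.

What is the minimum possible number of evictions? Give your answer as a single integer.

Answer: 5

Derivation:
OPT (Belady) simulation (capacity=2):
  1. access cow: MISS. Cache: [cow]
  2. access cow: HIT. Next use of cow: step 7. Cache: [cow]
  3. access kiwi: MISS. Cache: [cow kiwi]
  4. access dog: MISS, evict cow (next use: step 7). Cache: [kiwi dog]
  5. access kiwi: HIT. Next use of kiwi: step 14. Cache: [kiwi dog]
  6. access dog: HIT. Next use of dog: step 9. Cache: [kiwi dog]
  7. access cow: MISS, evict kiwi (next use: step 14). Cache: [dog cow]
  8. access ant: MISS, evict cow (next use: never). Cache: [dog ant]
  9. access dog: HIT. Next use of dog: step 11. Cache: [dog ant]
  10. access ant: HIT. Next use of ant: step 12. Cache: [dog ant]
  11. access dog: HIT. Next use of dog: step 22. Cache: [dog ant]
  12. access ant: HIT. Next use of ant: step 13. Cache: [dog ant]
  13. access ant: HIT. Next use of ant: step 15. Cache: [dog ant]
  14. access kiwi: MISS, evict dog (next use: step 22). Cache: [ant kiwi]
  15. access ant: HIT. Next use of ant: step 17. Cache: [ant kiwi]
  16. access kiwi: HIT. Next use of kiwi: step 18. Cache: [ant kiwi]
  17. access ant: HIT. Next use of ant: never. Cache: [ant kiwi]
  18. access kiwi: HIT. Next use of kiwi: step 19. Cache: [ant kiwi]
  19. access kiwi: HIT. Next use of kiwi: step 20. Cache: [ant kiwi]
  20. access kiwi: HIT. Next use of kiwi: step 21. Cache: [ant kiwi]
  21. access kiwi: HIT. Next use of kiwi: never. Cache: [ant kiwi]
  22. access dog: MISS, evict ant (next use: never). Cache: [kiwi dog]
Total: 15 hits, 7 misses, 5 evictions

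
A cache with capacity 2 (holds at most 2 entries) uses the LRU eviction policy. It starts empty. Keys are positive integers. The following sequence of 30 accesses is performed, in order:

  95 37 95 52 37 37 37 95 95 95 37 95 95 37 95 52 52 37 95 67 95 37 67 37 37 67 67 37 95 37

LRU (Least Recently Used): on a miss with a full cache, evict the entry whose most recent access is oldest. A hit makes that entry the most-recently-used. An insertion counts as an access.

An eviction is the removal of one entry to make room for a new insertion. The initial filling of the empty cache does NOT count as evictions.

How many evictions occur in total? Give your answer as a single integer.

Answer: 10

Derivation:
LRU simulation (capacity=2):
  1. access 95: MISS. Cache (LRU->MRU): [95]
  2. access 37: MISS. Cache (LRU->MRU): [95 37]
  3. access 95: HIT. Cache (LRU->MRU): [37 95]
  4. access 52: MISS, evict 37. Cache (LRU->MRU): [95 52]
  5. access 37: MISS, evict 95. Cache (LRU->MRU): [52 37]
  6. access 37: HIT. Cache (LRU->MRU): [52 37]
  7. access 37: HIT. Cache (LRU->MRU): [52 37]
  8. access 95: MISS, evict 52. Cache (LRU->MRU): [37 95]
  9. access 95: HIT. Cache (LRU->MRU): [37 95]
  10. access 95: HIT. Cache (LRU->MRU): [37 95]
  11. access 37: HIT. Cache (LRU->MRU): [95 37]
  12. access 95: HIT. Cache (LRU->MRU): [37 95]
  13. access 95: HIT. Cache (LRU->MRU): [37 95]
  14. access 37: HIT. Cache (LRU->MRU): [95 37]
  15. access 95: HIT. Cache (LRU->MRU): [37 95]
  16. access 52: MISS, evict 37. Cache (LRU->MRU): [95 52]
  17. access 52: HIT. Cache (LRU->MRU): [95 52]
  18. access 37: MISS, evict 95. Cache (LRU->MRU): [52 37]
  19. access 95: MISS, evict 52. Cache (LRU->MRU): [37 95]
  20. access 67: MISS, evict 37. Cache (LRU->MRU): [95 67]
  21. access 95: HIT. Cache (LRU->MRU): [67 95]
  22. access 37: MISS, evict 67. Cache (LRU->MRU): [95 37]
  23. access 67: MISS, evict 95. Cache (LRU->MRU): [37 67]
  24. access 37: HIT. Cache (LRU->MRU): [67 37]
  25. access 37: HIT. Cache (LRU->MRU): [67 37]
  26. access 67: HIT. Cache (LRU->MRU): [37 67]
  27. access 67: HIT. Cache (LRU->MRU): [37 67]
  28. access 37: HIT. Cache (LRU->MRU): [67 37]
  29. access 95: MISS, evict 67. Cache (LRU->MRU): [37 95]
  30. access 37: HIT. Cache (LRU->MRU): [95 37]
Total: 18 hits, 12 misses, 10 evictions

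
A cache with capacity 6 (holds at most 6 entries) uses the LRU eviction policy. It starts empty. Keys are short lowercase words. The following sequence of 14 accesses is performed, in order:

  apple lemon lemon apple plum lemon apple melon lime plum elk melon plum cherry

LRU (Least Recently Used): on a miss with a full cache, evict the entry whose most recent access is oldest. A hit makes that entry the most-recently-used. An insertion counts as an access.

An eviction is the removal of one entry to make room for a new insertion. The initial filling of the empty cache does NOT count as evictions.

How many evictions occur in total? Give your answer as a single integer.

LRU simulation (capacity=6):
  1. access apple: MISS. Cache (LRU->MRU): [apple]
  2. access lemon: MISS. Cache (LRU->MRU): [apple lemon]
  3. access lemon: HIT. Cache (LRU->MRU): [apple lemon]
  4. access apple: HIT. Cache (LRU->MRU): [lemon apple]
  5. access plum: MISS. Cache (LRU->MRU): [lemon apple plum]
  6. access lemon: HIT. Cache (LRU->MRU): [apple plum lemon]
  7. access apple: HIT. Cache (LRU->MRU): [plum lemon apple]
  8. access melon: MISS. Cache (LRU->MRU): [plum lemon apple melon]
  9. access lime: MISS. Cache (LRU->MRU): [plum lemon apple melon lime]
  10. access plum: HIT. Cache (LRU->MRU): [lemon apple melon lime plum]
  11. access elk: MISS. Cache (LRU->MRU): [lemon apple melon lime plum elk]
  12. access melon: HIT. Cache (LRU->MRU): [lemon apple lime plum elk melon]
  13. access plum: HIT. Cache (LRU->MRU): [lemon apple lime elk melon plum]
  14. access cherry: MISS, evict lemon. Cache (LRU->MRU): [apple lime elk melon plum cherry]
Total: 7 hits, 7 misses, 1 evictions

Answer: 1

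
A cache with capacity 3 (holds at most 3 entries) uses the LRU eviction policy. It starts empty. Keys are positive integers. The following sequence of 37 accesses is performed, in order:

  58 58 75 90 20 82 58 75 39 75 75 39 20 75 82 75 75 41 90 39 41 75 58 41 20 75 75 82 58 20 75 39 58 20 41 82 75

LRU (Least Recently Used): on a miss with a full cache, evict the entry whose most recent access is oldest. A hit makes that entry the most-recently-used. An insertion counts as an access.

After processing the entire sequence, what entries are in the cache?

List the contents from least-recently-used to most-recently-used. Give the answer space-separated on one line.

Answer: 41 82 75

Derivation:
LRU simulation (capacity=3):
  1. access 58: MISS. Cache (LRU->MRU): [58]
  2. access 58: HIT. Cache (LRU->MRU): [58]
  3. access 75: MISS. Cache (LRU->MRU): [58 75]
  4. access 90: MISS. Cache (LRU->MRU): [58 75 90]
  5. access 20: MISS, evict 58. Cache (LRU->MRU): [75 90 20]
  6. access 82: MISS, evict 75. Cache (LRU->MRU): [90 20 82]
  7. access 58: MISS, evict 90. Cache (LRU->MRU): [20 82 58]
  8. access 75: MISS, evict 20. Cache (LRU->MRU): [82 58 75]
  9. access 39: MISS, evict 82. Cache (LRU->MRU): [58 75 39]
  10. access 75: HIT. Cache (LRU->MRU): [58 39 75]
  11. access 75: HIT. Cache (LRU->MRU): [58 39 75]
  12. access 39: HIT. Cache (LRU->MRU): [58 75 39]
  13. access 20: MISS, evict 58. Cache (LRU->MRU): [75 39 20]
  14. access 75: HIT. Cache (LRU->MRU): [39 20 75]
  15. access 82: MISS, evict 39. Cache (LRU->MRU): [20 75 82]
  16. access 75: HIT. Cache (LRU->MRU): [20 82 75]
  17. access 75: HIT. Cache (LRU->MRU): [20 82 75]
  18. access 41: MISS, evict 20. Cache (LRU->MRU): [82 75 41]
  19. access 90: MISS, evict 82. Cache (LRU->MRU): [75 41 90]
  20. access 39: MISS, evict 75. Cache (LRU->MRU): [41 90 39]
  21. access 41: HIT. Cache (LRU->MRU): [90 39 41]
  22. access 75: MISS, evict 90. Cache (LRU->MRU): [39 41 75]
  23. access 58: MISS, evict 39. Cache (LRU->MRU): [41 75 58]
  24. access 41: HIT. Cache (LRU->MRU): [75 58 41]
  25. access 20: MISS, evict 75. Cache (LRU->MRU): [58 41 20]
  26. access 75: MISS, evict 58. Cache (LRU->MRU): [41 20 75]
  27. access 75: HIT. Cache (LRU->MRU): [41 20 75]
  28. access 82: MISS, evict 41. Cache (LRU->MRU): [20 75 82]
  29. access 58: MISS, evict 20. Cache (LRU->MRU): [75 82 58]
  30. access 20: MISS, evict 75. Cache (LRU->MRU): [82 58 20]
  31. access 75: MISS, evict 82. Cache (LRU->MRU): [58 20 75]
  32. access 39: MISS, evict 58. Cache (LRU->MRU): [20 75 39]
  33. access 58: MISS, evict 20. Cache (LRU->MRU): [75 39 58]
  34. access 20: MISS, evict 75. Cache (LRU->MRU): [39 58 20]
  35. access 41: MISS, evict 39. Cache (LRU->MRU): [58 20 41]
  36. access 82: MISS, evict 58. Cache (LRU->MRU): [20 41 82]
  37. access 75: MISS, evict 20. Cache (LRU->MRU): [41 82 75]
Total: 10 hits, 27 misses, 24 evictions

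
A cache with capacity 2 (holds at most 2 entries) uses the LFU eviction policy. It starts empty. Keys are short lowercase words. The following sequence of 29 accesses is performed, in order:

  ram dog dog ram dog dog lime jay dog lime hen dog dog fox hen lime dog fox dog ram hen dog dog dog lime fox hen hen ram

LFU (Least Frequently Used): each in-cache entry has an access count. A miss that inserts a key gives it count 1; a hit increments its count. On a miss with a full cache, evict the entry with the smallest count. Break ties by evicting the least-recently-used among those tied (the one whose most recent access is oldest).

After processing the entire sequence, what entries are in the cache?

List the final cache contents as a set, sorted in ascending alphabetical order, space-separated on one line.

LFU simulation (capacity=2):
  1. access ram: MISS. Cache: [ram(c=1)]
  2. access dog: MISS. Cache: [ram(c=1) dog(c=1)]
  3. access dog: HIT, count now 2. Cache: [ram(c=1) dog(c=2)]
  4. access ram: HIT, count now 2. Cache: [dog(c=2) ram(c=2)]
  5. access dog: HIT, count now 3. Cache: [ram(c=2) dog(c=3)]
  6. access dog: HIT, count now 4. Cache: [ram(c=2) dog(c=4)]
  7. access lime: MISS, evict ram(c=2). Cache: [lime(c=1) dog(c=4)]
  8. access jay: MISS, evict lime(c=1). Cache: [jay(c=1) dog(c=4)]
  9. access dog: HIT, count now 5. Cache: [jay(c=1) dog(c=5)]
  10. access lime: MISS, evict jay(c=1). Cache: [lime(c=1) dog(c=5)]
  11. access hen: MISS, evict lime(c=1). Cache: [hen(c=1) dog(c=5)]
  12. access dog: HIT, count now 6. Cache: [hen(c=1) dog(c=6)]
  13. access dog: HIT, count now 7. Cache: [hen(c=1) dog(c=7)]
  14. access fox: MISS, evict hen(c=1). Cache: [fox(c=1) dog(c=7)]
  15. access hen: MISS, evict fox(c=1). Cache: [hen(c=1) dog(c=7)]
  16. access lime: MISS, evict hen(c=1). Cache: [lime(c=1) dog(c=7)]
  17. access dog: HIT, count now 8. Cache: [lime(c=1) dog(c=8)]
  18. access fox: MISS, evict lime(c=1). Cache: [fox(c=1) dog(c=8)]
  19. access dog: HIT, count now 9. Cache: [fox(c=1) dog(c=9)]
  20. access ram: MISS, evict fox(c=1). Cache: [ram(c=1) dog(c=9)]
  21. access hen: MISS, evict ram(c=1). Cache: [hen(c=1) dog(c=9)]
  22. access dog: HIT, count now 10. Cache: [hen(c=1) dog(c=10)]
  23. access dog: HIT, count now 11. Cache: [hen(c=1) dog(c=11)]
  24. access dog: HIT, count now 12. Cache: [hen(c=1) dog(c=12)]
  25. access lime: MISS, evict hen(c=1). Cache: [lime(c=1) dog(c=12)]
  26. access fox: MISS, evict lime(c=1). Cache: [fox(c=1) dog(c=12)]
  27. access hen: MISS, evict fox(c=1). Cache: [hen(c=1) dog(c=12)]
  28. access hen: HIT, count now 2. Cache: [hen(c=2) dog(c=12)]
  29. access ram: MISS, evict hen(c=2). Cache: [ram(c=1) dog(c=12)]
Total: 13 hits, 16 misses, 14 evictions

Answer: dog ram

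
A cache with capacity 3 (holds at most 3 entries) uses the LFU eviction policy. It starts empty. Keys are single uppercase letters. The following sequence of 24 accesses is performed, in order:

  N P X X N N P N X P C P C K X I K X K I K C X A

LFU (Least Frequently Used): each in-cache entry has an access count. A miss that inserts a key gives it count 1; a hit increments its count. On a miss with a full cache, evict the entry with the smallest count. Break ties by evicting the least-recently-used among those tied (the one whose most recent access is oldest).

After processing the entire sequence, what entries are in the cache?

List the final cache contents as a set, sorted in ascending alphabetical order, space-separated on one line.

LFU simulation (capacity=3):
  1. access N: MISS. Cache: [N(c=1)]
  2. access P: MISS. Cache: [N(c=1) P(c=1)]
  3. access X: MISS. Cache: [N(c=1) P(c=1) X(c=1)]
  4. access X: HIT, count now 2. Cache: [N(c=1) P(c=1) X(c=2)]
  5. access N: HIT, count now 2. Cache: [P(c=1) X(c=2) N(c=2)]
  6. access N: HIT, count now 3. Cache: [P(c=1) X(c=2) N(c=3)]
  7. access P: HIT, count now 2. Cache: [X(c=2) P(c=2) N(c=3)]
  8. access N: HIT, count now 4. Cache: [X(c=2) P(c=2) N(c=4)]
  9. access X: HIT, count now 3. Cache: [P(c=2) X(c=3) N(c=4)]
  10. access P: HIT, count now 3. Cache: [X(c=3) P(c=3) N(c=4)]
  11. access C: MISS, evict X(c=3). Cache: [C(c=1) P(c=3) N(c=4)]
  12. access P: HIT, count now 4. Cache: [C(c=1) N(c=4) P(c=4)]
  13. access C: HIT, count now 2. Cache: [C(c=2) N(c=4) P(c=4)]
  14. access K: MISS, evict C(c=2). Cache: [K(c=1) N(c=4) P(c=4)]
  15. access X: MISS, evict K(c=1). Cache: [X(c=1) N(c=4) P(c=4)]
  16. access I: MISS, evict X(c=1). Cache: [I(c=1) N(c=4) P(c=4)]
  17. access K: MISS, evict I(c=1). Cache: [K(c=1) N(c=4) P(c=4)]
  18. access X: MISS, evict K(c=1). Cache: [X(c=1) N(c=4) P(c=4)]
  19. access K: MISS, evict X(c=1). Cache: [K(c=1) N(c=4) P(c=4)]
  20. access I: MISS, evict K(c=1). Cache: [I(c=1) N(c=4) P(c=4)]
  21. access K: MISS, evict I(c=1). Cache: [K(c=1) N(c=4) P(c=4)]
  22. access C: MISS, evict K(c=1). Cache: [C(c=1) N(c=4) P(c=4)]
  23. access X: MISS, evict C(c=1). Cache: [X(c=1) N(c=4) P(c=4)]
  24. access A: MISS, evict X(c=1). Cache: [A(c=1) N(c=4) P(c=4)]
Total: 9 hits, 15 misses, 12 evictions

Answer: A N P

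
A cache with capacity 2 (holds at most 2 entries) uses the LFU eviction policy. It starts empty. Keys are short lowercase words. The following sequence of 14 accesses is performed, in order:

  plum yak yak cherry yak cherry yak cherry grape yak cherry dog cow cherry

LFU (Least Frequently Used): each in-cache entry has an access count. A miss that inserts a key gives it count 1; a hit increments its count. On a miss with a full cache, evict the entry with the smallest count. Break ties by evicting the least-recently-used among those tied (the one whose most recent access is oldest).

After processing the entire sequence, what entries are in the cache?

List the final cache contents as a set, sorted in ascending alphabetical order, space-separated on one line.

Answer: cherry yak

Derivation:
LFU simulation (capacity=2):
  1. access plum: MISS. Cache: [plum(c=1)]
  2. access yak: MISS. Cache: [plum(c=1) yak(c=1)]
  3. access yak: HIT, count now 2. Cache: [plum(c=1) yak(c=2)]
  4. access cherry: MISS, evict plum(c=1). Cache: [cherry(c=1) yak(c=2)]
  5. access yak: HIT, count now 3. Cache: [cherry(c=1) yak(c=3)]
  6. access cherry: HIT, count now 2. Cache: [cherry(c=2) yak(c=3)]
  7. access yak: HIT, count now 4. Cache: [cherry(c=2) yak(c=4)]
  8. access cherry: HIT, count now 3. Cache: [cherry(c=3) yak(c=4)]
  9. access grape: MISS, evict cherry(c=3). Cache: [grape(c=1) yak(c=4)]
  10. access yak: HIT, count now 5. Cache: [grape(c=1) yak(c=5)]
  11. access cherry: MISS, evict grape(c=1). Cache: [cherry(c=1) yak(c=5)]
  12. access dog: MISS, evict cherry(c=1). Cache: [dog(c=1) yak(c=5)]
  13. access cow: MISS, evict dog(c=1). Cache: [cow(c=1) yak(c=5)]
  14. access cherry: MISS, evict cow(c=1). Cache: [cherry(c=1) yak(c=5)]
Total: 6 hits, 8 misses, 6 evictions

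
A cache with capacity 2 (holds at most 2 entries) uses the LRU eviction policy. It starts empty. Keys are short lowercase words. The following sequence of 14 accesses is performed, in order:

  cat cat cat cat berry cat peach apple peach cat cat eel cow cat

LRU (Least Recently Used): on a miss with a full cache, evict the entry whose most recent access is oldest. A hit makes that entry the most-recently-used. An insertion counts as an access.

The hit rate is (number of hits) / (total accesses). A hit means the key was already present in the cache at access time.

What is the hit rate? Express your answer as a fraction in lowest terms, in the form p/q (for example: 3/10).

Answer: 3/7

Derivation:
LRU simulation (capacity=2):
  1. access cat: MISS. Cache (LRU->MRU): [cat]
  2. access cat: HIT. Cache (LRU->MRU): [cat]
  3. access cat: HIT. Cache (LRU->MRU): [cat]
  4. access cat: HIT. Cache (LRU->MRU): [cat]
  5. access berry: MISS. Cache (LRU->MRU): [cat berry]
  6. access cat: HIT. Cache (LRU->MRU): [berry cat]
  7. access peach: MISS, evict berry. Cache (LRU->MRU): [cat peach]
  8. access apple: MISS, evict cat. Cache (LRU->MRU): [peach apple]
  9. access peach: HIT. Cache (LRU->MRU): [apple peach]
  10. access cat: MISS, evict apple. Cache (LRU->MRU): [peach cat]
  11. access cat: HIT. Cache (LRU->MRU): [peach cat]
  12. access eel: MISS, evict peach. Cache (LRU->MRU): [cat eel]
  13. access cow: MISS, evict cat. Cache (LRU->MRU): [eel cow]
  14. access cat: MISS, evict eel. Cache (LRU->MRU): [cow cat]
Total: 6 hits, 8 misses, 6 evictions

Hit rate = 6/14 = 3/7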